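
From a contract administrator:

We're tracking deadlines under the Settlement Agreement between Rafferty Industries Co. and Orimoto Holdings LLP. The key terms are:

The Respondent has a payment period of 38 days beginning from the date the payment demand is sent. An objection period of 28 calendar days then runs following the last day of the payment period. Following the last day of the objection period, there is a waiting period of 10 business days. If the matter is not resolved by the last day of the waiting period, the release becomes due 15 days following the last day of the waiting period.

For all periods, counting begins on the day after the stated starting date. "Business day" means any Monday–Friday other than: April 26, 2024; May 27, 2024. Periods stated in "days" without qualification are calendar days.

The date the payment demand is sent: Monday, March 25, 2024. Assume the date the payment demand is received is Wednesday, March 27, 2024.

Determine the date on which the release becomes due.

June 28, 2024

Adding 38 calendar days to March 25, 2024 gives May 2, 2024, which is the last day of the payment period.
The last day of the objection period: 28 calendar days after May 2, 2024 is May 30, 2024.
The last day of the waiting period: counting 10 business days from Thursday, May 30, 2024 (May 31, Jun 3, Jun 4, Jun 5, Jun 6, Jun 7, Jun 10, Jun 11, Jun 12, Jun 13, skipping weekends) reaches Thursday, June 13, 2024.
The date on which the release becomes due: June 13, 2024 + 15 days = June 28, 2024.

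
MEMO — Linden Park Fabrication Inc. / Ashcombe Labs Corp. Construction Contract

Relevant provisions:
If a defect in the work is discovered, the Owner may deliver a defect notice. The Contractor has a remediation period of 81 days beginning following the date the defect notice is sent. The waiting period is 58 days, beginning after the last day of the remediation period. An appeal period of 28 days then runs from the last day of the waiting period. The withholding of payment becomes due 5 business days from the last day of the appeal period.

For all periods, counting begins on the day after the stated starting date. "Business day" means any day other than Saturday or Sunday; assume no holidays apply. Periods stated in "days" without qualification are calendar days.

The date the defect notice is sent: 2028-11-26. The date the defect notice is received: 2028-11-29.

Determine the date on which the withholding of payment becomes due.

2029-05-18

Adding 81 calendar days to 2028-11-26 gives 2029-02-15, which is the last day of the remediation period.
The last day of the waiting period: 58 calendar days after 2029-02-15 is 2029-04-14.
Adding 28 calendar days to 2029-04-14 gives 2029-05-12, which is the last day of the appeal period.
The date on which the withholding of payment becomes due: counting 5 business days from Saturday, 2029-05-12 (May 14, May 15, May 16, May 17, May 18, skipping weekends) reaches Friday, 2029-05-18.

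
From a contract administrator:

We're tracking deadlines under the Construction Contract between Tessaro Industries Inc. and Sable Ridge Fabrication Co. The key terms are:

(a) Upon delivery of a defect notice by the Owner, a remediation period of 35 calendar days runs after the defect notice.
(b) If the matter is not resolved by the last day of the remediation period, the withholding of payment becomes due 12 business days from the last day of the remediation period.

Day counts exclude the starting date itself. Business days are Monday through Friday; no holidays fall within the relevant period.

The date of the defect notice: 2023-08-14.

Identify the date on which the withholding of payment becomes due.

2023-10-04

The last day of the remediation period: 2023-08-14 + 35 days = 2023-09-18.
From Monday, 2023-09-18, 12 business days (Sep 19, Sep 20, Sep 21, Sep 22, …, Oct 2, Oct 3, Oct 4, skipping weekends) brings us to Wednesday, 2023-10-04, which is the date on which the withholding of payment becomes due.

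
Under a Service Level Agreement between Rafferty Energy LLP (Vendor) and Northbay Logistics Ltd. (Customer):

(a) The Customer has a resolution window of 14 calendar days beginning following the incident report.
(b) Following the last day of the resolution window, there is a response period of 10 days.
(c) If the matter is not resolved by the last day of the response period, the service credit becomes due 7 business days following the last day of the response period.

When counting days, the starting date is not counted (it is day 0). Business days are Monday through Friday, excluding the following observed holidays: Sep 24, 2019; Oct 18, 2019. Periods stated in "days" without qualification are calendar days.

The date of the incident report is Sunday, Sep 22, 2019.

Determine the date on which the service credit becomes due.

The last day of the resolution window: Sep 22, 2019 + 14 days = Oct 6, 2019.
Adding 10 calendar days to Oct 6, 2019 gives Oct 16, 2019, which is the last day of the response period.
From Wednesday, Oct 16, 2019, 7 business days (Oct 17, Oct 21, Oct 22, Oct 23, Oct 24, Oct 25, Oct 28, skipping weekends and the listed holiday on Oct 18) brings us to Monday, Oct 28, 2019, which is the date on which the service credit becomes due.

Oct 28, 2019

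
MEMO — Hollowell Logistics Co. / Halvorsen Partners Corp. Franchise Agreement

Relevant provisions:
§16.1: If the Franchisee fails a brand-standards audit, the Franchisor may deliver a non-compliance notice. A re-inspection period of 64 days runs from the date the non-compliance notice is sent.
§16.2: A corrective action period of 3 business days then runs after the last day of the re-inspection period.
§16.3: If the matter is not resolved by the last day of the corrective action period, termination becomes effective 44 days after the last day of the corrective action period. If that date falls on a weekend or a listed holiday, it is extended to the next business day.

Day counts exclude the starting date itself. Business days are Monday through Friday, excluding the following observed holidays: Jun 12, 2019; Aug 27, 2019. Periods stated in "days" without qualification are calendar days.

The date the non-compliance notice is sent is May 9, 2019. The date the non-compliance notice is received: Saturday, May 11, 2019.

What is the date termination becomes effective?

Aug 30, 2019

The last day of the re-inspection period: 64 calendar days after May 9, 2019 is Jul 12, 2019.
From Friday, Jul 12, 2019, 3 business days (Jul 15, Jul 16, Jul 17, skipping weekends) brings us to Wednesday, Jul 17, 2019, which is the last day of the corrective action period.
The date termination becomes effective: 44 calendar days after Jul 17, 2019 is Aug 30, 2019. Aug 30, 2019 is a Friday and is not a listed holiday, so no roll-forward applies.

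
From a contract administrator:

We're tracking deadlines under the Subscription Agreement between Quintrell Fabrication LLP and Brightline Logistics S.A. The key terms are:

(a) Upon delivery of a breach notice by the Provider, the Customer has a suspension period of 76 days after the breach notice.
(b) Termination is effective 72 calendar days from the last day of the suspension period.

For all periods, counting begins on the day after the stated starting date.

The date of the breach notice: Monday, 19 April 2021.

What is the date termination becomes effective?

14 September 2021

Adding 76 calendar days to 19 April 2021 gives 4 July 2021, which is the last day of the suspension period.
The date termination becomes effective: 4 July 2021 + 72 days = 14 September 2021.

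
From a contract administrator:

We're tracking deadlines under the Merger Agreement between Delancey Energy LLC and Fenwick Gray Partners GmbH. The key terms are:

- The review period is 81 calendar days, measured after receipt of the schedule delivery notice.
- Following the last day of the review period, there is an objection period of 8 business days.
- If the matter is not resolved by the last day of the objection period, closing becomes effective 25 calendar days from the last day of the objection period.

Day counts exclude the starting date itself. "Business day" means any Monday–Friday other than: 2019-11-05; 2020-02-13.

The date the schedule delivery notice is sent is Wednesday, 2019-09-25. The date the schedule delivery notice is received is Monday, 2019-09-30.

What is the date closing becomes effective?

2020-01-26

Adding 81 calendar days to 2019-09-30 gives 2019-12-20, which is the last day of the review period.
From Friday, 2019-12-20, 8 business days (Dec 23, Dec 24, Dec 25, Dec 26, Dec 27, Dec 30, Dec 31, Jan 1, skipping weekends) brings us to Wednesday, 2020-01-01, which is the last day of the objection period.
Adding 25 calendar days to 2020-01-01 gives 2020-01-26, which is the date closing becomes effective.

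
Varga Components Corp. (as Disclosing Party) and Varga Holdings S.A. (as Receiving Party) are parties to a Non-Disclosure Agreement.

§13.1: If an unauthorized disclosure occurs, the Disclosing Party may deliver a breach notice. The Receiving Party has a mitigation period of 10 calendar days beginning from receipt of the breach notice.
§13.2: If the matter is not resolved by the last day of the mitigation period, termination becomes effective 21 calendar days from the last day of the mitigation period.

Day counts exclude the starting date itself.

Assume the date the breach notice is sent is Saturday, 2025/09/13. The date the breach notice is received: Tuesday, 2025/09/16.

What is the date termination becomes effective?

2025/10/17

The last day of the mitigation period: 10 calendar days after 2025/09/16 is 2025/09/26.
The date termination becomes effective: 21 calendar days after 2025/09/26 is 2025/10/17.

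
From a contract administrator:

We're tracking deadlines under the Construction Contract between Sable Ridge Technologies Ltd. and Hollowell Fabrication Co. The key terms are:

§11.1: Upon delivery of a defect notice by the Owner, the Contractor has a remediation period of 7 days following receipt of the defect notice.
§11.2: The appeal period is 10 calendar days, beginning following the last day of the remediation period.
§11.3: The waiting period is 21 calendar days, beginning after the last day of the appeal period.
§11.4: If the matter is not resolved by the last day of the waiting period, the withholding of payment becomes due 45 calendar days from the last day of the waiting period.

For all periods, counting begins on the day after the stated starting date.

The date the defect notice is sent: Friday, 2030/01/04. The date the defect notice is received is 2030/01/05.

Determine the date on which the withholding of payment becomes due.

The last day of the remediation period: 7 calendar days after 2030/01/05 is 2030/01/12.
The last day of the appeal period: 2030/01/12 + 10 days = 2030/01/22.
The last day of the waiting period: 21 calendar days after 2030/01/22 is 2030/02/12.
The date on which the withholding of payment becomes due: 2030/02/12 + 45 days = 2030/03/29.

2030/03/29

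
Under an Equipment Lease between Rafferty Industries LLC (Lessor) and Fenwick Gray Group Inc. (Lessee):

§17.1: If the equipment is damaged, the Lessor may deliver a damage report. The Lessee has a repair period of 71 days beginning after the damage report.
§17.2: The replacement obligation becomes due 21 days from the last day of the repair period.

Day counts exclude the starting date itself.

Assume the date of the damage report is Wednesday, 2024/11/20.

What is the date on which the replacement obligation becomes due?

2025/02/20

The last day of the repair period: 2024/11/20 + 71 days = 2025/01/30.
Adding 21 calendar days to 2025/01/30 gives 2025/02/20, which is the date on which the replacement obligation becomes due.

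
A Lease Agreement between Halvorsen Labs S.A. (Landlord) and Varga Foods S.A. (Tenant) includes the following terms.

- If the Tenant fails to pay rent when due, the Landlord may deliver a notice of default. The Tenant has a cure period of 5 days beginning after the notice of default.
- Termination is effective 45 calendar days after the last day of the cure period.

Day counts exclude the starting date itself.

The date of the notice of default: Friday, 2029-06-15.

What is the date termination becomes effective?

Adding 5 calendar days to 2029-06-15 gives 2029-06-20, which is the last day of the cure period.
The date termination becomes effective: 2029-06-20 + 45 days = 2029-08-04.

2029-08-04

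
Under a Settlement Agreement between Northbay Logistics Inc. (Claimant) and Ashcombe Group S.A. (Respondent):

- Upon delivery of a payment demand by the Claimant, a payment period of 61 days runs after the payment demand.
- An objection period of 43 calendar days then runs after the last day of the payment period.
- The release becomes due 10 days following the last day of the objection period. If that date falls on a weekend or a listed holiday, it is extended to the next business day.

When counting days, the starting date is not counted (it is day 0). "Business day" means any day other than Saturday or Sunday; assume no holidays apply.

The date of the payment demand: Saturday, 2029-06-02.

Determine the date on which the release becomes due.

2029-09-24

The last day of the payment period: 61 calendar days after 2029-06-02 is 2029-08-02.
The last day of the objection period: 2029-08-02 + 43 days = 2029-09-14.
Adding 10 calendar days to 2029-09-14 gives 2029-09-24, which is the date on which the release becomes due. 2029-09-24 is a Monday, so no roll-forward applies.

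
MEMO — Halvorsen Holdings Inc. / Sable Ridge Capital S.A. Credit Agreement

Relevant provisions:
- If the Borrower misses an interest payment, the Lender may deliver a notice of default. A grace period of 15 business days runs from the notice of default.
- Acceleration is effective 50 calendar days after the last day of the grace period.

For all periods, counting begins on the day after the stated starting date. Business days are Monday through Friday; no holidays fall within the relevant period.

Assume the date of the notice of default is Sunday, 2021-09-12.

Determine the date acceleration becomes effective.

2021-11-20

From Sunday, 2021-09-12, 15 business days (Sep 13, Sep 14, Sep 15, Sep 16, …, Sep 29, Sep 30, Oct 1, skipping weekends) brings us to Friday, 2021-10-01, which is the last day of the grace period.
The date acceleration becomes effective: 50 calendar days after 2021-10-01 is 2021-11-20.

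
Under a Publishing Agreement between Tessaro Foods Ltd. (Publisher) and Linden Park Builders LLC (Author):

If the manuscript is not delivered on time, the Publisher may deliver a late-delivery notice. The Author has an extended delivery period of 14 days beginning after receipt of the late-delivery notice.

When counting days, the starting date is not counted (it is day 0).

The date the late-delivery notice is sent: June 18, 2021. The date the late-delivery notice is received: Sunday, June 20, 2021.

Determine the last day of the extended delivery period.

July 4, 2021

The last day of the extended delivery period: June 20, 2021 + 14 days = July 4, 2021.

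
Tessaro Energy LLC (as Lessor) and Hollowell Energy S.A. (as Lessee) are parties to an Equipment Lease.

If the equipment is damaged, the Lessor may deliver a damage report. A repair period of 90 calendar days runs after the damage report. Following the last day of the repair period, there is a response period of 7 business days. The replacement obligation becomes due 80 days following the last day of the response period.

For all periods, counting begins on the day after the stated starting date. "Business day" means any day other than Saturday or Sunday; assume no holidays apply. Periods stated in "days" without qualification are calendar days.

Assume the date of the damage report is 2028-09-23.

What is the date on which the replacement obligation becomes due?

2029-03-23

The last day of the repair period: 90 calendar days after 2028-09-23 is 2028-12-22.
The last day of the response period: 7 business days after Friday, 2028-12-22, skipping weekends — Dec 25, Dec 26, Dec 27, Dec 28, Dec 29, Jan 1, Jan 2 — lands on Tuesday, 2029-01-02.
The date on which the replacement obligation becomes due: 2029-01-02 + 80 days = 2029-03-23.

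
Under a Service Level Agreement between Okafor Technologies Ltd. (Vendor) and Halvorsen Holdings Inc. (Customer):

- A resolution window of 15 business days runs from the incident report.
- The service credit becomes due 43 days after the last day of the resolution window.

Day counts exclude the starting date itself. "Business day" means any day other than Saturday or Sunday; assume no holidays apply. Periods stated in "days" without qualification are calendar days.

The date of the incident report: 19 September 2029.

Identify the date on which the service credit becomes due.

22 November 2029

From Wednesday, 19 September 2029, 15 business days (Sep 20, Sep 21, Sep 24, Sep 25, …, Oct 8, Oct 9, Oct 10, skipping weekends) brings us to Wednesday, 10 October 2029, which is the last day of the resolution window.
The date on which the service credit becomes due: 43 calendar days after 10 October 2029 is 22 November 2029.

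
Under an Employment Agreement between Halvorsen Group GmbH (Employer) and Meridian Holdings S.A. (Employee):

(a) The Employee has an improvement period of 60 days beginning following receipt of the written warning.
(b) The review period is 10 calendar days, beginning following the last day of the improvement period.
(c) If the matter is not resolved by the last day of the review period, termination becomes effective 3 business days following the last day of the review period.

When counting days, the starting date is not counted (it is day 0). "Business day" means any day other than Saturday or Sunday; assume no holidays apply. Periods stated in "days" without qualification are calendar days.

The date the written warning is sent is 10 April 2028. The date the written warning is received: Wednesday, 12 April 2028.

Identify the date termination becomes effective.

26 June 2028

The last day of the improvement period: 12 April 2028 + 60 days = 11 June 2028.
Adding 10 calendar days to 11 June 2028 gives 21 June 2028, which is the last day of the review period.
The date termination becomes effective: 3 business days after Wednesday, 21 June 2028, skipping weekends — Jun 22, Jun 23, Jun 26 — lands on Monday, 26 June 2028.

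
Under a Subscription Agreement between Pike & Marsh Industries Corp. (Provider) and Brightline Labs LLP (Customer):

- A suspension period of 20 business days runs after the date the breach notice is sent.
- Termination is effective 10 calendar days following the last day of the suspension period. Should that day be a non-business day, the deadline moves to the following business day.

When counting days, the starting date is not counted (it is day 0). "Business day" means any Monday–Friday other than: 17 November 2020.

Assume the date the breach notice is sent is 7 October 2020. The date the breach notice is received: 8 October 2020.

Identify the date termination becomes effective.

16 November 2020

The last day of the suspension period: 20 business days after Wednesday, 7 October 2020, skipping weekends — Oct 8, Oct 9, Oct 12, Oct 13, …, Nov 2, Nov 3, Nov 4 — lands on Wednesday, 4 November 2020.
The date termination becomes effective: 4 November 2020 + 10 days = 14 November 2020. That falls on a Saturday, so it rolls to the next business day, Monday, 16 November 2020.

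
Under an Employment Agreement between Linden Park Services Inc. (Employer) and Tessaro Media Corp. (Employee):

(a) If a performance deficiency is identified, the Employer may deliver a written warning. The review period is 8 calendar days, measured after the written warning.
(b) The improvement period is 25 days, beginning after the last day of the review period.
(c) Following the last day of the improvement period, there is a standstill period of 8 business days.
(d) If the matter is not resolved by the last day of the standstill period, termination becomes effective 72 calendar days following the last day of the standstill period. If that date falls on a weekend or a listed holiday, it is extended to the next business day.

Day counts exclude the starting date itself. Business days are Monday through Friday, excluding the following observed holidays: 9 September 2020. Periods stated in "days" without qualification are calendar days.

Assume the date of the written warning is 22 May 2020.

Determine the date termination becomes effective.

16 September 2020

The last day of the review period: 22 May 2020 + 8 days = 30 May 2020.
The last day of the improvement period: 30 May 2020 + 25 days = 24 June 2020.
The last day of the standstill period: 8 business days after Wednesday, 24 June 2020, skipping weekends — Jun 25, Jun 26, Jun 29, Jun 30, Jul 1, Jul 2, Jul 3, Jul 6 — lands on Monday, 6 July 2020.
Adding 72 calendar days to 6 July 2020 gives 16 September 2020, which is the date termination becomes effective. 16 September 2020 is a Wednesday and is not a listed holiday, so no roll-forward applies.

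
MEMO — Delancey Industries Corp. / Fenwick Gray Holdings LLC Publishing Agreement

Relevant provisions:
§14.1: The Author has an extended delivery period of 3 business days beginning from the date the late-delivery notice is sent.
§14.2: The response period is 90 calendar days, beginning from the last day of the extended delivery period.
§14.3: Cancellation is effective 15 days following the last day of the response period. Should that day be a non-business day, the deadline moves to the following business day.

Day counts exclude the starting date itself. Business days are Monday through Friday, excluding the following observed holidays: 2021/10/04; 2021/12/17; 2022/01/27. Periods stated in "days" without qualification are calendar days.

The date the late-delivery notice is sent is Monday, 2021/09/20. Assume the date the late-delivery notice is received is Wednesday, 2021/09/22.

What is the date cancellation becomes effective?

2022/01/06

From Monday, 2021/09/20, 3 business days (Sep 21, Sep 22, Sep 23, skipping weekends) brings us to Thursday, 2021/09/23, which is the last day of the extended delivery period.
Adding 90 calendar days to 2021/09/23 gives 2021/12/22, which is the last day of the response period.
The date cancellation becomes effective: 2021/12/22 + 15 days = 2022/01/06. 2022/01/06 is a Thursday and is not a listed holiday, so no roll-forward applies.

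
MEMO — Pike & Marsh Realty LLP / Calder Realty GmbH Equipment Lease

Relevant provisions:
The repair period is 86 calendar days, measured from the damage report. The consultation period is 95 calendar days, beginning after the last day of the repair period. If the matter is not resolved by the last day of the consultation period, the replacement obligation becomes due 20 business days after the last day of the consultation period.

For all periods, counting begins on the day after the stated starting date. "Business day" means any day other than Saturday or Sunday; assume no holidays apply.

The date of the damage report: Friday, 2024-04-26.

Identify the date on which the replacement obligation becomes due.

2024-11-21

Adding 86 calendar days to 2024-04-26 gives 2024-07-21, which is the last day of the repair period.
The last day of the consultation period: 95 calendar days after 2024-07-21 is 2024-10-24.
The date on which the replacement obligation becomes due: 20 business days after Thursday, 2024-10-24, skipping weekends — Oct 25, Oct 28, Oct 29, Oct 30, …, Nov 19, Nov 20, Nov 21 — lands on Thursday, 2024-11-21.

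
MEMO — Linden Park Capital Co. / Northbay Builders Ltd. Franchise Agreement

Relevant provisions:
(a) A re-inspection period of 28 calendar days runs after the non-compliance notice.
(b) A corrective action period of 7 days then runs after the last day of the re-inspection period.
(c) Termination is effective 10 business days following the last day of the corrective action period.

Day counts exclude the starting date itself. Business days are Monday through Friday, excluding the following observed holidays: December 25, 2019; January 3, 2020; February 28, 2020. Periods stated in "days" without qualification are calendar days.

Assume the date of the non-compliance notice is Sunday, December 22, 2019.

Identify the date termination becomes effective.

The last day of the re-inspection period: December 22, 2019 + 28 days = January 19, 2020.
The last day of the corrective action period: 7 calendar days after January 19, 2020 is January 26, 2020.
From Sunday, January 26, 2020, 10 business days (Jan 27, Jan 28, Jan 29, Jan 30, Jan 31, Feb 3, Feb 4, Feb 5, Feb 6, Feb 7, skipping weekends) brings us to Friday, February 7, 2020, which is the date termination becomes effective.

February 7, 2020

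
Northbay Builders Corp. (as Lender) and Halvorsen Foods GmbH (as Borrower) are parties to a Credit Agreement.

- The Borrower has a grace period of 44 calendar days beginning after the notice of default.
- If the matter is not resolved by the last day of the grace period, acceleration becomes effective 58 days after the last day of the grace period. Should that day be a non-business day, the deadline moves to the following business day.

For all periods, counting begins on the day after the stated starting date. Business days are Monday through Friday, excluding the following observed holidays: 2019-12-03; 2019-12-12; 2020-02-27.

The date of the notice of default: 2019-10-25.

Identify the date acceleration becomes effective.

2020-02-04

The last day of the grace period: 44 calendar days after 2019-10-25 is 2019-12-08.
The date acceleration becomes effective: 2019-12-08 + 58 days = 2020-02-04. 2020-02-04 is a Tuesday and is not a listed holiday, so no roll-forward applies.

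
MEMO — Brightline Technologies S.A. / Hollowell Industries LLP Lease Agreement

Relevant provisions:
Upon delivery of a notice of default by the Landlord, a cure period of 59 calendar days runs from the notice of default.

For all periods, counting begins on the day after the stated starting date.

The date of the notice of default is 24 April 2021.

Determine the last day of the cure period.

The last day of the cure period: 24 April 2021 + 59 days = 22 June 2021.

22 June 2021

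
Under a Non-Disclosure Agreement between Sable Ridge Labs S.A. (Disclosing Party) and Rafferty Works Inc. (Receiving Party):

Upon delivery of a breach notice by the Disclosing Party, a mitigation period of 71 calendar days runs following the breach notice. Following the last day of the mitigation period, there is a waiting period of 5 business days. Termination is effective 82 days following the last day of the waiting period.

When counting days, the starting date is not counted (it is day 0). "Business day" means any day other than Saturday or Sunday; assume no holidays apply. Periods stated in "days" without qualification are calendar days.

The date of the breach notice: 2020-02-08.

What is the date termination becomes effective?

2020-07-15

The last day of the mitigation period: 71 calendar days after 2020-02-08 is 2020-04-19.
The last day of the waiting period: counting 5 business days from Sunday, 2020-04-19 (Apr 20, Apr 21, Apr 22, Apr 23, Apr 24, skipping weekends) reaches Friday, 2020-04-24.
The date termination becomes effective: 82 calendar days after 2020-04-24 is 2020-07-15.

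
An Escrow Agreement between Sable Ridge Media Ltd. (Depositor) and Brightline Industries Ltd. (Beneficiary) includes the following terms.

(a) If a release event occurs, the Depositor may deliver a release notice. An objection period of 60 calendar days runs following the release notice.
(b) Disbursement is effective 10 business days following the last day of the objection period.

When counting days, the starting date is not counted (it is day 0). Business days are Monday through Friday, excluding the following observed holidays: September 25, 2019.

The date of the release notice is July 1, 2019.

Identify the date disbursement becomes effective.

The last day of the objection period: July 1, 2019 + 60 days = August 30, 2019.
The date disbursement becomes effective: counting 10 business days from Friday, August 30, 2019 (Sep 2, Sep 3, Sep 4, Sep 5, Sep 6, Sep 9, Sep 10, Sep 11, Sep 12, Sep 13, skipping weekends) reaches Friday, September 13, 2019.

September 13, 2019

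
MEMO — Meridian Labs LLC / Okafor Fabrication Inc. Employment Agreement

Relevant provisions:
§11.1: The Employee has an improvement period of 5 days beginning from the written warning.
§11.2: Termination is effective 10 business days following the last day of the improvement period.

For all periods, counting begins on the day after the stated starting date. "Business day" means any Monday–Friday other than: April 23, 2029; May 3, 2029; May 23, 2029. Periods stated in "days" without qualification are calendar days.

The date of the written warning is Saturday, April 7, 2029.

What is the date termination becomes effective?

Adding 5 calendar days to April 7, 2029 gives April 12, 2029, which is the last day of the improvement period.
The date termination becomes effective: 10 business days after Thursday, April 12, 2029, skipping weekends and the listed holiday on Apr 23 — Apr 13, Apr 16, Apr 17, Apr 18, Apr 19, Apr 20, Apr 24, Apr 25, Apr 26, Apr 27 — lands on Friday, April 27, 2029.

April 27, 2029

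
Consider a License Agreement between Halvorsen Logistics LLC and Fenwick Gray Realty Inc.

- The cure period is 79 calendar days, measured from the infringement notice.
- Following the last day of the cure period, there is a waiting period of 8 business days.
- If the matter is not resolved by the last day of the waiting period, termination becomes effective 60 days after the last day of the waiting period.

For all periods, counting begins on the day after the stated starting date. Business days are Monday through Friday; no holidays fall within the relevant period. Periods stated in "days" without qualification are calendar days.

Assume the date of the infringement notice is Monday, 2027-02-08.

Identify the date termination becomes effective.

Adding 79 calendar days to 2027-02-08 gives 2027-04-28, which is the last day of the cure period.
The last day of the waiting period: counting 8 business days from Wednesday, 2027-04-28 (Apr 29, Apr 30, May 3, May 4, May 5, May 6, May 7, May 10, skipping weekends) reaches Monday, 2027-05-10.
Adding 60 calendar days to 2027-05-10 gives 2027-07-09, which is the date termination becomes effective.

2027-07-09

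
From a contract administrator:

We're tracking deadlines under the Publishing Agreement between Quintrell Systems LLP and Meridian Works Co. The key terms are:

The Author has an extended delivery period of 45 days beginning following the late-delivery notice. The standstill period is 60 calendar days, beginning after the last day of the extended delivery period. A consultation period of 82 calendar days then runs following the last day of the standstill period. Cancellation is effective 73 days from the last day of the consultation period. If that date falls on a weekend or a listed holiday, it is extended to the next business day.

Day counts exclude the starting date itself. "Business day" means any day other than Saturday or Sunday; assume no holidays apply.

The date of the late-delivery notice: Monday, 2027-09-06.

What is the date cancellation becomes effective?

2028-05-23

Adding 45 calendar days to 2027-09-06 gives 2027-10-21, which is the last day of the extended delivery period.
The last day of the standstill period: 60 calendar days after 2027-10-21 is 2027-12-20.
The last day of the consultation period: 82 calendar days after 2027-12-20 is 2028-03-11.
The date cancellation becomes effective: 73 calendar days after 2028-03-11 is 2028-05-23. 2028-05-23 is a Tuesday, so no roll-forward applies.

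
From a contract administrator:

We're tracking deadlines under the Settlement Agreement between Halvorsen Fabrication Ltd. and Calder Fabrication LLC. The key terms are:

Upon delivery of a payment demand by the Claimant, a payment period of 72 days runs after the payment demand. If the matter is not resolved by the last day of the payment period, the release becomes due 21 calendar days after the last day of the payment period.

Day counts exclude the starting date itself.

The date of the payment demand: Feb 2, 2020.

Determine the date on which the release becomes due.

May 5, 2020

The last day of the payment period: Feb 2, 2020 + 72 days = Apr 14, 2020.
Adding 21 calendar days to Apr 14, 2020 gives May 5, 2020, which is the date on which the release becomes due.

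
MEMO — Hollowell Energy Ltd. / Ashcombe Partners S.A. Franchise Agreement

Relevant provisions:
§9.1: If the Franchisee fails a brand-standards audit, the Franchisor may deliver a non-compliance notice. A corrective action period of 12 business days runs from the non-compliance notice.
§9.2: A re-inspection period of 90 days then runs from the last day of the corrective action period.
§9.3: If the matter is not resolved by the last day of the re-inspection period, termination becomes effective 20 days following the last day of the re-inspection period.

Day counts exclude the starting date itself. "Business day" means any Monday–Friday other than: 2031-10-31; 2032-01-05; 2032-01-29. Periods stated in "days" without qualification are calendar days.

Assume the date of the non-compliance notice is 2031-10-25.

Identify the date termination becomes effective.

The last day of the corrective action period: counting 12 business days from Saturday, 2031-10-25 (Oct 27, Oct 28, Oct 29, Oct 30, …, Nov 10, Nov 11, Nov 12, skipping weekends and the listed holiday on Oct 31) reaches Wednesday, 2031-11-12.
The last day of the re-inspection period: 2031-11-12 + 90 days = 2032-02-10.
The date termination becomes effective: 20 calendar days after 2032-02-10 is 2032-03-01.

2032-03-01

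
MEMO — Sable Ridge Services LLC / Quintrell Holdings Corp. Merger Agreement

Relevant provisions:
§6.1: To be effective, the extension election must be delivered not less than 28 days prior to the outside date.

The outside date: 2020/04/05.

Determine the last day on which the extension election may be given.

2020/04/05 minus 28 days is 2020/03/08.

2020/03/08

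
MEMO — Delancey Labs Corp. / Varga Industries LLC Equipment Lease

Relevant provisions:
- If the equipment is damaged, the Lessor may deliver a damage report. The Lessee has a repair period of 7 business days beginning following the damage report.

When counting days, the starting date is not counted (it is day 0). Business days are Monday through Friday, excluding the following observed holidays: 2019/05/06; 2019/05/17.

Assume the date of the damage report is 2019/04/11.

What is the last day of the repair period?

2019/04/22

From Thursday, 2019/04/11, 7 business days (Apr 12, Apr 15, Apr 16, Apr 17, Apr 18, Apr 19, Apr 22, skipping weekends) brings us to Monday, 2019/04/22, which is the last day of the repair period.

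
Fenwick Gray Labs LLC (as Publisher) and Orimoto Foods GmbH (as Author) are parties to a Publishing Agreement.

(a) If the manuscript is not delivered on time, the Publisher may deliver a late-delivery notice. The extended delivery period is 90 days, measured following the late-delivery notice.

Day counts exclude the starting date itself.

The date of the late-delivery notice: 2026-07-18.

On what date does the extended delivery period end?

2026-10-16

The last day of the extended delivery period: 90 calendar days after 2026-07-18 is 2026-10-16.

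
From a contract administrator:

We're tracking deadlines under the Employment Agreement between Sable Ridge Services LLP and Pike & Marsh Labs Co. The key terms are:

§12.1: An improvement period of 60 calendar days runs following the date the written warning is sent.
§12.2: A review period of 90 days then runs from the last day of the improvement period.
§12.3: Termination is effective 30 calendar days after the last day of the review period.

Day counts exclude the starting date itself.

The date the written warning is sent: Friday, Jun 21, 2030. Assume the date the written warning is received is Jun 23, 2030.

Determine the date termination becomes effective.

Adding 60 calendar days to Jun 21, 2030 gives Aug 20, 2030, which is the last day of the improvement period.
The last day of the review period: Aug 20, 2030 + 90 days = Nov 18, 2030.
Adding 30 calendar days to Nov 18, 2030 gives Dec 18, 2030, which is the date termination becomes effective.

Dec 18, 2030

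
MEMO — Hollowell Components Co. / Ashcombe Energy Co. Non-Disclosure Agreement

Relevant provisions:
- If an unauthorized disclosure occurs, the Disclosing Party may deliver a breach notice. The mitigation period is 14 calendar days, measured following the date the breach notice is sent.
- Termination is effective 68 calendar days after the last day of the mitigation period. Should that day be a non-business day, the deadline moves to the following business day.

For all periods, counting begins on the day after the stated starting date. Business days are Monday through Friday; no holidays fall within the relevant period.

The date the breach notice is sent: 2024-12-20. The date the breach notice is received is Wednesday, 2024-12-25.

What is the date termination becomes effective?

2025-03-12

The last day of the mitigation period: 14 calendar days after 2024-12-20 is 2025-01-03.
The date termination becomes effective: 2025-01-03 + 68 days = 2025-03-12. 2025-03-12 is a Wednesday, so no roll-forward applies.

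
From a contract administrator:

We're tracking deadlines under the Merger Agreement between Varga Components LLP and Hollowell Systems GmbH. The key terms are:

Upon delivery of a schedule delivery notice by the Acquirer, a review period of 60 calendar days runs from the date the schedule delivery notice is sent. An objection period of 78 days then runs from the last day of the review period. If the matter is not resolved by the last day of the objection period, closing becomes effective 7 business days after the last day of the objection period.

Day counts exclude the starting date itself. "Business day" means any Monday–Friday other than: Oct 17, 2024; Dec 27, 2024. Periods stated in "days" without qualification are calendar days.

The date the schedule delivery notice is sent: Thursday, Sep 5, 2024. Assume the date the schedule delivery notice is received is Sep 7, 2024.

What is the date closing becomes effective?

The last day of the review period: Sep 5, 2024 + 60 days = Nov 4, 2024.
The last day of the objection period: 78 calendar days after Nov 4, 2024 is Jan 21, 2025.
From Tuesday, Jan 21, 2025, 7 business days (Jan 22, Jan 23, Jan 24, Jan 27, Jan 28, Jan 29, Jan 30, skipping weekends) brings us to Thursday, Jan 30, 2025, which is the date closing becomes effective.

Jan 30, 2025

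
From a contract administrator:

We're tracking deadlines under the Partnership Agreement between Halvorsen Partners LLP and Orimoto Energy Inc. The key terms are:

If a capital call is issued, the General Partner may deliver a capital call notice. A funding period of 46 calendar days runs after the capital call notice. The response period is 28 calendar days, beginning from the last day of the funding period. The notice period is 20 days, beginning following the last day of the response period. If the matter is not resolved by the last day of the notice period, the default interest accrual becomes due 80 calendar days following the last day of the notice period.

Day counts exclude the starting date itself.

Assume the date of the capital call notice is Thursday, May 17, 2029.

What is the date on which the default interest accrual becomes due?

Nov 7, 2029

The last day of the funding period: 46 calendar days after May 17, 2029 is Jul 2, 2029.
The last day of the response period: Jul 2, 2029 + 28 days = Jul 30, 2029.
The last day of the notice period: 20 calendar days after Jul 30, 2029 is Aug 19, 2029.
The date on which the default interest accrual becomes due: 80 calendar days after Aug 19, 2029 is Nov 7, 2029.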